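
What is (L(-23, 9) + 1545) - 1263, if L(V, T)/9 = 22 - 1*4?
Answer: 444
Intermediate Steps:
L(V, T) = 162 (L(V, T) = 9*(22 - 1*4) = 9*(22 - 4) = 9*18 = 162)
(L(-23, 9) + 1545) - 1263 = (162 + 1545) - 1263 = 1707 - 1263 = 444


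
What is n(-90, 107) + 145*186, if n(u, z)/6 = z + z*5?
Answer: 30822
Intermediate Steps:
n(u, z) = 36*z (n(u, z) = 6*(z + z*5) = 6*(z + 5*z) = 6*(6*z) = 36*z)
n(-90, 107) + 145*186 = 36*107 + 145*186 = 3852 + 26970 = 30822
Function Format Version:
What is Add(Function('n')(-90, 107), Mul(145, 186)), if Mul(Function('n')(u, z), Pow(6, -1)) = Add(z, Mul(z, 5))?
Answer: 30822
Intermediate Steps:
Function('n')(u, z) = Mul(36, z) (Function('n')(u, z) = Mul(6, Add(z, Mul(z, 5))) = Mul(6, Add(z, Mul(5, z))) = Mul(6, Mul(6, z)) = Mul(36, z))
Add(Function('n')(-90, 107), Mul(145, 186)) = Add(Mul(36, 107), Mul(145, 186)) = Add(3852, 26970) = 30822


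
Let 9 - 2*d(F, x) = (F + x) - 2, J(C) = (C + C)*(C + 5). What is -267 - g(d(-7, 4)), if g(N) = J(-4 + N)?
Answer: -315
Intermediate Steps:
J(C) = 2*C*(5 + C) (J(C) = (2*C)*(5 + C) = 2*C*(5 + C))
d(F, x) = 11/2 - F/2 - x/2 (d(F, x) = 9/2 - ((F + x) - 2)/2 = 9/2 - (-2 + F + x)/2 = 9/2 + (1 - F/2 - x/2) = 11/2 - F/2 - x/2)
g(N) = 2*(1 + N)*(-4 + N) (g(N) = 2*(-4 + N)*(5 + (-4 + N)) = 2*(-4 + N)*(1 + N) = 2*(1 + N)*(-4 + N))
-267 - g(d(-7, 4)) = -267 - 2*(1 + (11/2 - ½*(-7) - ½*4))*(-4 + (11/2 - ½*(-7) - ½*4)) = -267 - 2*(1 + (11/2 + 7/2 - 2))*(-4 + (11/2 + 7/2 - 2)) = -267 - 2*(1 + 7)*(-4 + 7) = -267 - 2*8*3 = -267 - 1*48 = -267 - 48 = -315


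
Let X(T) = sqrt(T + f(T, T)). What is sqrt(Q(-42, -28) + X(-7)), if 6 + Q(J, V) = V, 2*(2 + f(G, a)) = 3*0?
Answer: sqrt(-34 + 3*I) ≈ 0.257 + 5.8366*I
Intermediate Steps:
f(G, a) = -2 (f(G, a) = -2 + (3*0)/2 = -2 + (1/2)*0 = -2 + 0 = -2)
Q(J, V) = -6 + V
X(T) = sqrt(-2 + T) (X(T) = sqrt(T - 2) = sqrt(-2 + T))
sqrt(Q(-42, -28) + X(-7)) = sqrt((-6 - 28) + sqrt(-2 - 7)) = sqrt(-34 + sqrt(-9)) = sqrt(-34 + 3*I)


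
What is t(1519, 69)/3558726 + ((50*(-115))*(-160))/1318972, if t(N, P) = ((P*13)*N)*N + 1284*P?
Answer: 227772578958953/391154995806 ≈ 582.31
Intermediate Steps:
t(N, P) = 1284*P + 13*P*N**2 (t(N, P) = ((13*P)*N)*N + 1284*P = (13*N*P)*N + 1284*P = 13*P*N**2 + 1284*P = 1284*P + 13*P*N**2)
t(1519, 69)/3558726 + ((50*(-115))*(-160))/1318972 = (69*(1284 + 13*1519**2))/3558726 + ((50*(-115))*(-160))/1318972 = (69*(1284 + 13*2307361))*(1/3558726) - 5750*(-160)*(1/1318972) = (69*(1284 + 29995693))*(1/3558726) + 920000*(1/1318972) = (69*29996977)*(1/3558726) + 230000/329743 = 2069791413*(1/3558726) + 230000/329743 = 689930471/1186242 + 230000/329743 = 227772578958953/391154995806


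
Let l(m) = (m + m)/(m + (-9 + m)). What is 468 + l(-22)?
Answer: 24848/53 ≈ 468.83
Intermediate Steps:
l(m) = 2*m/(-9 + 2*m) (l(m) = (2*m)/(-9 + 2*m) = 2*m/(-9 + 2*m))
468 + l(-22) = 468 + 2*(-22)/(-9 + 2*(-22)) = 468 + 2*(-22)/(-9 - 44) = 468 + 2*(-22)/(-53) = 468 + 2*(-22)*(-1/53) = 468 + 44/53 = 24848/53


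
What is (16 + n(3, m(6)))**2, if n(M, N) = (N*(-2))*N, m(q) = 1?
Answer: 196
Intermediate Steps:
n(M, N) = -2*N**2 (n(M, N) = (-2*N)*N = -2*N**2)
(16 + n(3, m(6)))**2 = (16 - 2*1**2)**2 = (16 - 2*1)**2 = (16 - 2)**2 = 14**2 = 196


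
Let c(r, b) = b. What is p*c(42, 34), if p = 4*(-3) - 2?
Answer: -476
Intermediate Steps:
p = -14 (p = -12 - 2 = -14)
p*c(42, 34) = -14*34 = -476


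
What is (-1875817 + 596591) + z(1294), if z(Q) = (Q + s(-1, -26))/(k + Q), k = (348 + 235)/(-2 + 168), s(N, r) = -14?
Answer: -275528437982/215387 ≈ -1.2792e+6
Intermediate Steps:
k = 583/166 ≈ 3.5120
z(Q) = (-14 + Q)/(583/166 + Q) (z(Q) = (Q - 14)/(583/166 + Q) = (-14 + Q)/(583/166 + Q))
(-1875817 + 596591) + z(1294) = (-1875817 + 596591) + 166*(-14 + 1294)/(583 + 166*1294) = -1279226 + 166*1280/(583 + 214804) = -1279226 + 166*1280/215387 = -1279226 + 166*(1/215387)*1280 = -1279226 + 212480/215387 = -275528437982/215387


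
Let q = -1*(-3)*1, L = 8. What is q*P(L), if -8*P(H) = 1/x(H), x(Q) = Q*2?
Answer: -3/128 ≈ -0.023438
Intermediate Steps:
x(Q) = 2*Q
q = 3 (q = 3*1 = 3)
P(H) = -1/(16*H) (P(H) = -1/(2*H)/8 = -1/(16*H))
q*P(L) = 3*(-1/16/8) = 3*(-1/16*⅛) = 3*(-1/128) = -3/128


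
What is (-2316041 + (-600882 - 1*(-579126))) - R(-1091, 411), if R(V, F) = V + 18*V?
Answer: -2317068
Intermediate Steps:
R(V, F) = 19*V
(-2316041 + (-600882 - 1*(-579126))) - R(-1091, 411) = (-2316041 + (-600882 - 1*(-579126))) - 19*(-1091) = (-2316041 + (-600882 + 579126)) - 1*(-20729) = (-2316041 - 21756) + 20729 = -2337797 + 20729 = -2317068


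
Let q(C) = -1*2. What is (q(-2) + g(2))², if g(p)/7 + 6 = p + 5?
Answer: 25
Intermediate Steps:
q(C) = -2
g(p) = -7 + 7*p (g(p) = -42 + 7*(p + 5) = -42 + 7*(5 + p) = -42 + (35 + 7*p) = -7 + 7*p)
(q(-2) + g(2))² = (-2 + (-7 + 7*2))² = (-2 + (-7 + 14))² = (-2 + 7)² = 5² = 25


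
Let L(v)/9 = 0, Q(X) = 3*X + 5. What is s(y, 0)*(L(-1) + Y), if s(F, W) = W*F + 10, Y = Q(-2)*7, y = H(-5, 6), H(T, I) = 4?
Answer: -70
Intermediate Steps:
Q(X) = 5 + 3*X
L(v) = 0 (L(v) = 9*0 = 0)
y = 4
Y = -7 (Y = (5 + 3*(-2))*7 = (5 - 6)*7 = -1*7 = -7)
s(F, W) = 10 + F*W (s(F, W) = F*W + 10 = 10 + F*W)
s(y, 0)*(L(-1) + Y) = (10 + 4*0)*(0 - 7) = (10 + 0)*(-7) = 10*(-7) = -70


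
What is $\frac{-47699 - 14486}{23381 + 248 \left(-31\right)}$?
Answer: $- \frac{62185}{15693} \approx -3.9626$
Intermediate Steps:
$\frac{-47699 - 14486}{23381 + 248 \left(-31\right)} = - \frac{62185}{23381 - 7688} = - \frac{62185}{15693}$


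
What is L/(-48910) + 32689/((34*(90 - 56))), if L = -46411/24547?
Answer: 19623131699323/693943199060 ≈ 28.278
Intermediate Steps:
L = -46411/24547 (L = -46411*1/24547 = -46411/24547 ≈ -1.8907)
L/(-48910) + 32689/((34*(90 - 56))) = -46411/24547/(-48910) + 32689/((34*(90 - 56))) = -46411/24547*(-1/48910) + 32689/((34*34)) = 46411/1200593770 + 32689/1156 = 19623131699323/693943199060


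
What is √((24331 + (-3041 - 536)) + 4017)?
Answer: √24771 ≈ 157.39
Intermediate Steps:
√((24331 + (-3041 - 536)) + 4017) = √((24331 - 3577) + 4017) = √(20754 + 4017) = √24771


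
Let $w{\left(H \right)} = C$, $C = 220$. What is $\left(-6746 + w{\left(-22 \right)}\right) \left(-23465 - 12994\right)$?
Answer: $237931434$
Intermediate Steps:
$w{\left(H \right)} = 220$
$\left(-6746 + w{\left(-22 \right)}\right) \left(-23465 - 12994\right) = \left(-6746 + 220\right) \left(-23465 - 12994\right) = \left(-6526\right) \left(-36459\right) = 237931434$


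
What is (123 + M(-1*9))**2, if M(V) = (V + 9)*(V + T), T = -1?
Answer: 15129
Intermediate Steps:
M(V) = (-1 + V)*(9 + V) (M(V) = (V + 9)*(V - 1) = (9 + V)*(-1 + V) = (-1 + V)*(9 + V))
(123 + M(-1*9))**2 = (123 + (-9 + (-1*9)**2 + 8*(-1*9)))**2 = (123 + (-9 + (-9)**2 + 8*(-9)))**2 = (123 + (-9 + 81 - 72))**2 = (123 + 0)**2 = 123**2 = 15129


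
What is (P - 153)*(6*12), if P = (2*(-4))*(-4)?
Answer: -8712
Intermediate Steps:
P = 32 (P = -8*(-4) = 32)
(P - 153)*(6*12) = (32 - 153)*(6*12) = -121*72 = -8712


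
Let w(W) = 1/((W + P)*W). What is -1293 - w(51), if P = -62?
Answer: -725372/561 ≈ -1293.0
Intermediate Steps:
w(W) = 1/(W*(-62 + W)) (w(W) = 1/((W - 62)*W) = 1/((-62 + W)*W) = 1/(W*(-62 + W)))
-1293 - w(51) = -1293 - 1/(51*(-62 + 51)) = -1293 - 1/(51*(-11)) = -1293 - (-1)/(51*11) = -1293 - 1*(-1/561) = -1293 + 1/561 = -725372/561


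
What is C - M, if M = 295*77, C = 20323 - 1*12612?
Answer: -15004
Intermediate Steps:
C = 7711 (C = 20323 - 12612 = 7711)
M = 22715
C - M = 7711 - 1*22715 = 7711 - 22715 = -15004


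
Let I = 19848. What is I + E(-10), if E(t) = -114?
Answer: 19734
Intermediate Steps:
I + E(-10) = 19848 - 114 = 19734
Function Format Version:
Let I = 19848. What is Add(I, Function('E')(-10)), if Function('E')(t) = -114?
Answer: 19734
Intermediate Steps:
Add(I, Function('E')(-10)) = Add(19848, -114) = 19734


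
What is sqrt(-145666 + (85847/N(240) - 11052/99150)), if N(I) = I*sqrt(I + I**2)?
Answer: sqrt(-53230190837212899072 + 9039514057967*sqrt(3615))/19116120 ≈ 381.66*I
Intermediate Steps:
sqrt(-145666 + (85847/N(240) - 11052/99150)) = sqrt(-145666 + (85847/((240*sqrt(240*(1 + 240)))) - 11052/99150)) = sqrt(-145666 + (85847/((240*sqrt(240*241))) - 11052*1/99150)) = sqrt(-145666 + (85847/((240*sqrt(57840))) - 1842/16525)) = sqrt(-145666 + (85847/((240*(4*sqrt(3615)))) - 1842/16525)) = sqrt(-145666 + (85847/((960*sqrt(3615))) - 1842/16525)) = sqrt(-145666 + (85847*(sqrt(3615)/3470400) - 1842/16525)) = sqrt(-145666 + (85847*sqrt(3615)/3470400 - 1842/16525)) = sqrt(-145666 + (-1842/16525 + 85847*sqrt(3615)/3470400)) = sqrt(-2407132492/16525 + 85847*sqrt(3615)/3470400)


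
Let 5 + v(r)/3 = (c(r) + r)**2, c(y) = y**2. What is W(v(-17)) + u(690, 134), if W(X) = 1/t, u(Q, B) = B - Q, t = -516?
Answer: -286897/516 ≈ -556.00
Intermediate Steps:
v(r) = -15 + 3*(r + r**2)**2 (v(r) = -15 + 3*(r**2 + r)**2 = -15 + 3*(r + r**2)**2)
W(X) = -1/516 (W(X) = 1/(-516) = -1/516)
W(v(-17)) + u(690, 134) = -1/516 + (134 - 1*690) = -1/516 + (134 - 690) = -1/516 - 556 = -286897/516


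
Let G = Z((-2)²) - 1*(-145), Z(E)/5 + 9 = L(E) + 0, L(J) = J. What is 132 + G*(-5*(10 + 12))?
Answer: -13068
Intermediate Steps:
Z(E) = -45 + 5*E (Z(E) = -45 + 5*(E + 0) = -45 + 5*E)
G = 120 (G = (-45 + 5*(-2)²) - 1*(-145) = (-45 + 5*4) + 145 = (-45 + 20) + 145 = -25 + 145 = 120)
132 + G*(-5*(10 + 12)) = 132 + 120*(-5*(10 + 12)) = 132 + 120*(-5*22) = 132 + 120*(-110) = 132 - 13200 = -13068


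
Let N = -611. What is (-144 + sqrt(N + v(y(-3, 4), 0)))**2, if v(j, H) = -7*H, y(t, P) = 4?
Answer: (144 - I*sqrt(611))**2 ≈ 20125.0 - 7118.9*I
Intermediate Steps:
(-144 + sqrt(N + v(y(-3, 4), 0)))**2 = (-144 + sqrt(-611 - 7*0))**2 = (-144 + sqrt(-611 + 0))**2 = (-144 + sqrt(-611))**2 = (-144 + I*sqrt(611))**2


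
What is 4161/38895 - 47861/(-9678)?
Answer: 633941251/125475270 ≈ 5.0523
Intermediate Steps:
4161/38895 - 47861/(-9678) = 4161*(1/38895) - 47861*(-1/9678) = 1387/12965 + 47861/9678 = 633941251/125475270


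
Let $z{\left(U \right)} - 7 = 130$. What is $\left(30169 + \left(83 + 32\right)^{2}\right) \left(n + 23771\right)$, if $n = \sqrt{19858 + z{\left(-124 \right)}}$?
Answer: $1031518774 + 43394 \sqrt{19995} \approx 1.0377 \cdot 10^{9}$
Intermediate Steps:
$z{\left(U \right)} = 137$ ($z{\left(U \right)} = 7 + 130 = 137$)
$n = \sqrt{19995}$ ($n = \sqrt{19858 + 137} = \sqrt{19995} \approx 141.4$)
$\left(30169 + \left(83 + 32\right)^{2}\right) \left(n + 23771\right) = \left(30169 + \left(83 + 32\right)^{2}\right) \left(\sqrt{19995} + 23771\right) = \left(30169 + 115^{2}\right) \left(23771 + \sqrt{19995}\right) = \left(30169 + 13225\right) \left(23771 + \sqrt{19995}\right) = 43394 \left(23771 + \sqrt{19995}\right) = 1031518774 + 43394 \sqrt{19995}$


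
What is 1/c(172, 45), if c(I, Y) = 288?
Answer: 1/288 ≈ 0.0034722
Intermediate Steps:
1/c(172, 45) = 1/288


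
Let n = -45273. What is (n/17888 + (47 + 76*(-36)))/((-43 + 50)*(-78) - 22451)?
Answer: 48146105/411370336 ≈ 0.11704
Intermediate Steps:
(n/17888 + (47 + 76*(-36)))/((-43 + 50)*(-78) - 22451) = (-45273/17888 + (47 + 76*(-36)))/((-43 + 50)*(-78) - 22451) = (-45273*1/17888 + (47 - 2736))/(7*(-78) - 22451) = (-45273/17888 - 2689)/(-546 - 22451) = -48146105/17888/(-22997) = -48146105/17888*(-1/22997) = 48146105/411370336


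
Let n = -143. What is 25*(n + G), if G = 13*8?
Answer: -975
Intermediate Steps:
G = 104
25*(n + G) = 25*(-143 + 104) = 25*(-39) = -975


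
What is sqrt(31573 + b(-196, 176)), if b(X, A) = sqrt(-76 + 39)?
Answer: sqrt(31573 + I*sqrt(37)) ≈ 177.69 + 0.017*I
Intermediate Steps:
b(X, A) = I*sqrt(37) (b(X, A) = sqrt(-37) = I*sqrt(37))
sqrt(31573 + b(-196, 176)) = sqrt(31573 + I*sqrt(37))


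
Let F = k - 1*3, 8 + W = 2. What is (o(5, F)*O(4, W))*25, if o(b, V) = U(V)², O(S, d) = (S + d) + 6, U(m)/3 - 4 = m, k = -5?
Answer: 14400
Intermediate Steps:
W = -6 (W = -8 + 2 = -6)
U(m) = 12 + 3*m
F = -8 (F = -5 - 1*3 = -5 - 3 = -8)
O(S, d) = 6 + S + d
o(b, V) = (12 + 3*V)²
(o(5, F)*O(4, W))*25 = ((9*(4 - 8)²)*(6 + 4 - 6))*25 = ((9*(-4)²)*4)*25 = ((9*16)*4)*25 = (144*4)*25 = 576*25 = 14400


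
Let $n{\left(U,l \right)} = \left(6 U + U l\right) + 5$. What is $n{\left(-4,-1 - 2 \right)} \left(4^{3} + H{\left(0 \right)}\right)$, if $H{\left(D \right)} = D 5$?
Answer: $-448$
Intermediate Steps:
$H{\left(D \right)} = 5 D$
$n{\left(U,l \right)} = 5 + 6 U + U l$
$n{\left(-4,-1 - 2 \right)} \left(4^{3} + H{\left(0 \right)}\right) = \left(5 + 6 \left(-4\right) - 4 \left(-1 - 2\right)\right) \left(4^{3} + 5 \cdot 0\right) = \left(5 - 24 - -12\right) \left(64 + 0\right) = \left(5 - 24 + 12\right) 64 = \left(-7\right) 64 = -448$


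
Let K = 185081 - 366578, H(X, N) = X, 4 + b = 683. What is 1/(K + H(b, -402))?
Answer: -1/180818 ≈ -5.5304e-6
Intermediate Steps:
b = 679 (b = -4 + 683 = 679)
K = -181497
1/(K + H(b, -402)) = 1/(-181497 + 679) = 1/(-180818) = -1/180818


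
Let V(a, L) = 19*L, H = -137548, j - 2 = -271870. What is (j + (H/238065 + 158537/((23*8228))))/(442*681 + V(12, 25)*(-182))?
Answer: -12248286792725287/9666076701858720 ≈ -1.2671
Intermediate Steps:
j = -271868 (j = 2 - 271870 = -271868)
(j + (H/238065 + 158537/((23*8228))))/(442*681 + V(12, 25)*(-182)) = (-271868 + (-137548/238065 + 158537/((23*8228))))/(442*681 + (19*25)*(-182)) = (-271868 + (-137548*1/238065 + 158537/189244))/(301002 + 475*(-182)) = (-271868 + (-137548/238065 + 158537*(1/189244)))/(301002 - 86450) = (-271868 + (-137548/238065 + 158537/189244))/214552 = (-271868 + 11711977193/45052372860)*(1/214552) = -12248286792725287/45052372860*1/214552 = -12248286792725287/9666076701858720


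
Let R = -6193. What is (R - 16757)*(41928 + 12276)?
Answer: -1243981800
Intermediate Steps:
(R - 16757)*(41928 + 12276) = (-6193 - 16757)*(41928 + 12276) = -22950*54204 = -1243981800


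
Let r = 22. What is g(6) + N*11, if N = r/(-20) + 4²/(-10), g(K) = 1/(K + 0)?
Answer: -443/15 ≈ -29.533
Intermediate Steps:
g(K) = 1/K
N = -27/10 (N = 22/(-20) + 4²/(-10) = 22*(-1/20) + 16*(-⅒) = -11/10 - 8/5 = -27/10 ≈ -2.7000)
g(6) + N*11 = 1/6 - 27/10*11 = ⅙ - 297/10 = -443/15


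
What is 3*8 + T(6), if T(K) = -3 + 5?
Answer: 26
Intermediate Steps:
T(K) = 2
3*8 + T(6) = 3*8 + 2 = 24 + 2 = 26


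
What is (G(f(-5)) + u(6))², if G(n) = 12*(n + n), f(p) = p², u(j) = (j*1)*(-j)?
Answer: 318096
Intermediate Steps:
u(j) = -j² (u(j) = j*(-j) = -j²)
G(n) = 24*n (G(n) = 12*(2*n) = 24*n)
(G(f(-5)) + u(6))² = (24*(-5)² - 1*6²)² = (24*25 - 1*36)² = (600 - 36)² = 564² = 318096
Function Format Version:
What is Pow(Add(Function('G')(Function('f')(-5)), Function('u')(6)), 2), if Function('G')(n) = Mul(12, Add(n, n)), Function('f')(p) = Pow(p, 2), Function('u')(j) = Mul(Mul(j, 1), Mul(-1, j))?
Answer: 318096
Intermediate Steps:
Function('u')(j) = Mul(-1, Pow(j, 2)) (Function('u')(j) = Mul(j, Mul(-1, j)) = Mul(-1, Pow(j, 2)))
Function('G')(n) = Mul(24, n) (Function('G')(n) = Mul(12, Mul(2, n)) = Mul(24, n))
Pow(Add(Function('G')(Function('f')(-5)), Function('u')(6)), 2) = Pow(Add(Mul(24, Pow(-5, 2)), Mul(-1, Pow(6, 2))), 2) = Pow(Add(Mul(24, 25), Mul(-1, 36)), 2) = Pow(Add(600, -36), 2) = Pow(564, 2) = 318096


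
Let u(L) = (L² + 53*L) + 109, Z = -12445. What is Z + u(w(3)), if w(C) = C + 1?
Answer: -12108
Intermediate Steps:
w(C) = 1 + C
u(L) = 109 + L² + 53*L
Z + u(w(3)) = -12445 + (109 + (1 + 3)² + 53*(1 + 3)) = -12445 + (109 + 4² + 53*4) = -12445 + (109 + 16 + 212) = -12445 + 337 = -12108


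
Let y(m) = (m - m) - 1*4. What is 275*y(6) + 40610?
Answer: 39510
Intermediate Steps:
y(m) = -4 (y(m) = 0 - 4 = -4)
275*y(6) + 40610 = 275*(-4) + 40610 = -1100 + 40610 = 39510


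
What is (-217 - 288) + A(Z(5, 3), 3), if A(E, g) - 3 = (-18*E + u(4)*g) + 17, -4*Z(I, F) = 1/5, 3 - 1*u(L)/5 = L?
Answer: -4991/10 ≈ -499.10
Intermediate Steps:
u(L) = 15 - 5*L
Z(I, F) = -1/20 (Z(I, F) = -1/(4*5) = -1/4*1/5 = -1/20)
A(E, g) = 20 - 18*E - 5*g (A(E, g) = 3 + ((-18*E + (15 - 5*4)*g) + 17) = 3 + ((-18*E + (15 - 20)*g) + 17) = 3 + ((-18*E - 5*g) + 17) = 3 + (17 - 18*E - 5*g) = 20 - 18*E - 5*g)
(-217 - 288) + A(Z(5, 3), 3) = (-217 - 288) + (20 - 18*(-1/20) - 5*3) = -505 + (20 + 9/10 - 15) = -505 + 59/10 = -4991/10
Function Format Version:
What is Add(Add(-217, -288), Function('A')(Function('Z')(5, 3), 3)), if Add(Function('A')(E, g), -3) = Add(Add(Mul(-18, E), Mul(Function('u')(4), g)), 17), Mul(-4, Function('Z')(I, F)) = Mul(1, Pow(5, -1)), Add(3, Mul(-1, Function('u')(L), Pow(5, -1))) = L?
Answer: Rational(-4991, 10) ≈ -499.10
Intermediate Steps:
Function('u')(L) = Add(15, Mul(-5, L))
Function('Z')(I, F) = Rational(-1, 20) (Function('Z')(I, F) = Mul(Rational(-1, 4), Mul(1, Pow(5, -1))) = Mul(Rational(-1, 4), Mul(1, Rational(1, 5))) = Mul(Rational(-1, 4), Rational(1, 5)) = Rational(-1, 20))
Function('A')(E, g) = Add(20, Mul(-18, E), Mul(-5, g)) (Function('A')(E, g) = Add(3, Add(Add(Mul(-18, E), Mul(Add(15, Mul(-5, 4)), g)), 17)) = Add(3, Add(Add(Mul(-18, E), Mul(Add(15, -20), g)), 17)) = Add(3, Add(Add(Mul(-18, E), Mul(-5, g)), 17)) = Add(3, Add(17, Mul(-18, E), Mul(-5, g))) = Add(20, Mul(-18, E), Mul(-5, g)))
Add(Add(-217, -288), Function('A')(Function('Z')(5, 3), 3)) = Add(Add(-217, -288), Add(20, Mul(-18, Rational(-1, 20)), Mul(-5, 3))) = Add(-505, Add(20, Rational(9, 10), -15)) = Add(-505, Rational(59, 10)) = Rational(-4991, 10)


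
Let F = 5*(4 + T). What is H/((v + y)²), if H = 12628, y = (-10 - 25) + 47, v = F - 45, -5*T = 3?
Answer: 3157/64 ≈ 49.328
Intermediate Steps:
T = -⅗ (T = -⅕*3 = -⅗ ≈ -0.60000)
F = 17 (F = 5*(4 - ⅗) = 5*(17/5) = 17)
v = -28 (v = 17 - 45 = -28)
y = 12 (y = -35 + 47 = 12)
H/((v + y)²) = 12628/((-28 + 12)²) = 12628/((-16)²) = 12628/256 = 12628*(1/256) = 3157/64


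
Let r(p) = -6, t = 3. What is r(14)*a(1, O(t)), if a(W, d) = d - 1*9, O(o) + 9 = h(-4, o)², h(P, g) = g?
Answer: 54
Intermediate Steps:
O(o) = -9 + o²
a(W, d) = -9 + d (a(W, d) = d - 9 = -9 + d)
r(14)*a(1, O(t)) = -6*(-9 + (-9 + 3²)) = -6*(-9 + (-9 + 9)) = -6*(-9 + 0) = -6*(-9) = 54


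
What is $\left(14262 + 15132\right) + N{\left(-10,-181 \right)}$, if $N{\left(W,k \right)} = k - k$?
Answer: $29394$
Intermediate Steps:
$N{\left(W,k \right)} = 0$
$\left(14262 + 15132\right) + N{\left(-10,-181 \right)} = \left(14262 + 15132\right) + 0 = 29394 + 0 = 29394$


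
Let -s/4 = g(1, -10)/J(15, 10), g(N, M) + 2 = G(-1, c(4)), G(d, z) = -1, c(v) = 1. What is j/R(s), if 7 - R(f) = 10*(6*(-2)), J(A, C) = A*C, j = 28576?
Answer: 28576/127 ≈ 225.01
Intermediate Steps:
g(N, M) = -3 (g(N, M) = -2 - 1 = -3)
s = 2/25 (s = -(-12)/(15*10) = -(-12)/150 = -4*(-1/50) = 2/25 ≈ 0.080000)
R(f) = 127 (R(f) = 7 - 10*6*(-2) = 7 - 10*(-12) = 7 - 1*(-120) = 7 + 120 = 127)
j/R(s) = 28576/127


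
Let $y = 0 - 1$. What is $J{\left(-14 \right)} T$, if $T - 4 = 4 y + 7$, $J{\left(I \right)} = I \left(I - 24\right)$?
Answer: $3724$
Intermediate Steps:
$y = -1$
$J{\left(I \right)} = I \left(-24 + I\right)$
$T = 7$ ($T = 4 + \left(4 \left(-1\right) + 7\right) = 4 + \left(-4 + 7\right) = 4 + 3 = 7$)
$J{\left(-14 \right)} T = - 14 \left(-24 - 14\right) 7 = \left(-14\right) \left(-38\right) 7 = 532 \cdot 7 = 3724$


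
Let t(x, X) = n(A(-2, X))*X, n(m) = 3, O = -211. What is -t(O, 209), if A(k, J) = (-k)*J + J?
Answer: -627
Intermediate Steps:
A(k, J) = J - J*k (A(k, J) = -J*k + J = J - J*k)
t(x, X) = 3*X
-t(O, 209) = -3*209 = -1*627 = -627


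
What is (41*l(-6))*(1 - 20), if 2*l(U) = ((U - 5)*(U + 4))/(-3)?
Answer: 8569/3 ≈ 2856.3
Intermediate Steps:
l(U) = -(-5 + U)*(4 + U)/6 (l(U) = (((U - 5)*(U + 4))/(-3))/2 = (((-5 + U)*(4 + U))*(-1/3))/2 = (-(-5 + U)*(4 + U)/3)/2 = -(-5 + U)*(4 + U)/6)
(41*l(-6))*(1 - 20) = (41*(10/3 - 1/6*(-6)**2 + (1/6)*(-6)))*(1 - 20) = (41*(10/3 - 1/6*36 - 1))*(-19) = (41*(10/3 - 6 - 1))*(-19) = (41*(-11/3))*(-19) = -451/3*(-19) = 8569/3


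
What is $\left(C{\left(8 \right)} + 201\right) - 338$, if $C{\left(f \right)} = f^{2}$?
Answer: $-73$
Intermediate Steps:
$\left(C{\left(8 \right)} + 201\right) - 338 = \left(8^{2} + 201\right) - 338 = \left(64 + 201\right) - 338 = 265 - 338 = -73$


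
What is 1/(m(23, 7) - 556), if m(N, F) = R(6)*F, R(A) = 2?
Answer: -1/542 ≈ -0.0018450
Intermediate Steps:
m(N, F) = 2*F
1/(m(23, 7) - 556) = 1/(2*7 - 556) = 1/(14 - 556) = 1/(-542) = -1/542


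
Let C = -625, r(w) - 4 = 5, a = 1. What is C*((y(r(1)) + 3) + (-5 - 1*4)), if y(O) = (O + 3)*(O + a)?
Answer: -71250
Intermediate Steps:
r(w) = 9 (r(w) = 4 + 5 = 9)
y(O) = (1 + O)*(3 + O) (y(O) = (O + 3)*(O + 1) = (3 + O)*(1 + O) = (1 + O)*(3 + O))
C*((y(r(1)) + 3) + (-5 - 1*4)) = -625*(((3 + 9² + 4*9) + 3) + (-5 - 1*4)) = -625*(((3 + 81 + 36) + 3) + (-5 - 4)) = -625*((120 + 3) - 9) = -625*(123 - 9) = -625*114 = -71250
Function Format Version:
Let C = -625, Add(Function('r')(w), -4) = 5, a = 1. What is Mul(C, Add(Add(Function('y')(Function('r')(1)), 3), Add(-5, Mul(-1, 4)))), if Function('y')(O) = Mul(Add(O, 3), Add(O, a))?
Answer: -71250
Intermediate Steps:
Function('r')(w) = 9 (Function('r')(w) = Add(4, 5) = 9)
Function('y')(O) = Mul(Add(1, O), Add(3, O)) (Function('y')(O) = Mul(Add(O, 3), Add(O, 1)) = Mul(Add(3, O), Add(1, O)) = Mul(Add(1, O), Add(3, O)))
Mul(C, Add(Add(Function('y')(Function('r')(1)), 3), Add(-5, Mul(-1, 4)))) = Mul(-625, Add(Add(Add(3, Pow(9, 2), Mul(4, 9)), 3), Add(-5, Mul(-1, 4)))) = Mul(-625, Add(Add(Add(3, 81, 36), 3), Add(-5, -4))) = Mul(-625, Add(Add(120, 3), -9)) = Mul(-625, Add(123, -9)) = Mul(-625, 114) = -71250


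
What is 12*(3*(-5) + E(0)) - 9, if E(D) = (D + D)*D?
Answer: -189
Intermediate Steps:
E(D) = 2*D**2 (E(D) = (2*D)*D = 2*D**2)
12*(3*(-5) + E(0)) - 9 = 12*(3*(-5) + 2*0**2) - 9 = 12*(-15 + 2*0) - 9 = 12*(-15 + 0) - 9 = 12*(-15) - 9 = -180 - 9 = -189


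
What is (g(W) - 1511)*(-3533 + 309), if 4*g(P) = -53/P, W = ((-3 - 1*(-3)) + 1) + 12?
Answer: 4874750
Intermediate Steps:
W = 13 (W = ((-3 + 3) + 1) + 12 = (0 + 1) + 12 = 1 + 12 = 13)
g(P) = -53/(4*P) (g(P) = (-53/P)/4 = -53/(4*P))
(g(W) - 1511)*(-3533 + 309) = (-53/4/13 - 1511)*(-3533 + 309) = (-53/4*1/13 - 1511)*(-3224) = (-53/52 - 1511)*(-3224) = -78625/52*(-3224) = 4874750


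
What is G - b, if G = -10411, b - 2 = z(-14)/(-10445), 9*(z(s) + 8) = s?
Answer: -978874151/94005 ≈ -10413.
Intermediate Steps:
z(s) = -8 + s/9
b = 188096/94005 (b = 2 + (-8 + (⅑)*(-14))/(-10445) = 2 + (-8 - 14/9)*(-1/10445) = 2 - 86/9*(-1/10445) = 2 + 86/94005 = 188096/94005 ≈ 2.0009)
G - b = -10411 - 1*188096/94005 = -10411 - 188096/94005 = -978874151/94005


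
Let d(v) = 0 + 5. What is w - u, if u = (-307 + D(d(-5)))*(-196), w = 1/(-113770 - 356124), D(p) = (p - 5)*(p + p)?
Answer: -28274461769/469894 ≈ -60172.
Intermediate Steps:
d(v) = 5
D(p) = 2*p*(-5 + p) (D(p) = (-5 + p)*(2*p) = 2*p*(-5 + p))
w = -1/469894 (w = 1/(-469894) = -1/469894 ≈ -2.1281e-6)
u = 60172 (u = (-307 + 2*5*(-5 + 5))*(-196) = (-307 + 2*5*0)*(-196) = (-307 + 0)*(-196) = -307*(-196) = 60172)
w - u = -1/469894 - 1*60172 = -1/469894 - 60172 = -28274461769/469894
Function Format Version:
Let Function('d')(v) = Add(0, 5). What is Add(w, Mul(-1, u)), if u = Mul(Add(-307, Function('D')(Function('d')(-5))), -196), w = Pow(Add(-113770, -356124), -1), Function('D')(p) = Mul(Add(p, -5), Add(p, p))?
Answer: Rational(-28274461769, 469894) ≈ -60172.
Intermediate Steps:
Function('d')(v) = 5
Function('D')(p) = Mul(2, p, Add(-5, p)) (Function('D')(p) = Mul(Add(-5, p), Mul(2, p)) = Mul(2, p, Add(-5, p)))
w = Rational(-1, 469894) (w = Pow(-469894, -1) = Rational(-1, 469894) ≈ -2.1281e-6)
u = 60172 (u = Mul(Add(-307, Mul(2, 5, Add(-5, 5))), -196) = Mul(Add(-307, Mul(2, 5, 0)), -196) = Mul(Add(-307, 0), -196) = Mul(-307, -196) = 60172)
Add(w, Mul(-1, u)) = Add(Rational(-1, 469894), Mul(-1, 60172)) = Add(Rational(-1, 469894), -60172) = Rational(-28274461769, 469894)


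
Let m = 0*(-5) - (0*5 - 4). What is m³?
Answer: 64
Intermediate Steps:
m = 4 (m = 0 - (0 - 4) = 0 - 1*(-4) = 0 + 4 = 4)
m³ = 4³ = 64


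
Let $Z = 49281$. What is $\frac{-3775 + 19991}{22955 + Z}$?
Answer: $\frac{4054}{18059} \approx 0.22449$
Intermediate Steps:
$\frac{-3775 + 19991}{22955 + Z} = \frac{-3775 + 19991}{22955 + 49281} = \frac{16216}{72236} = 16216 \cdot \frac{1}{72236} = \frac{4054}{18059}$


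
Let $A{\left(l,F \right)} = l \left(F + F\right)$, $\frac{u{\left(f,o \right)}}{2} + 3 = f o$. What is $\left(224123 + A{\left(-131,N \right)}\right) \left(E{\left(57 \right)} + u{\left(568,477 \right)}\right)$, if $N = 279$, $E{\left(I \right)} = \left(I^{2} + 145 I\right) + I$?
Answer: $83582822925$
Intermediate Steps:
$u{\left(f,o \right)} = -6 + 2 f o$
$E{\left(I \right)} = I^{2} + 146 I$
$A{\left(l,F \right)} = 2 F l$ ($A{\left(l,F \right)} = l 2 F = 2 F l$)
$\left(224123 + A{\left(-131,N \right)}\right) \left(E{\left(57 \right)} + u{\left(568,477 \right)}\right) = \left(224123 + 2 \cdot 279 \left(-131\right)\right) \left(57 \left(146 + 57\right) - \left(6 - 541872\right)\right) = \left(224123 - 73098\right) \left(57 \cdot 203 + \left(-6 + 541872\right)\right) = 151025 \left(11571 + 541866\right) = 151025 \cdot 553437 = 83582822925$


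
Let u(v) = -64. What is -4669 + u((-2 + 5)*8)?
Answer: -4733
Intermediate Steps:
-4669 + u((-2 + 5)*8) = -4669 - 64 = -4733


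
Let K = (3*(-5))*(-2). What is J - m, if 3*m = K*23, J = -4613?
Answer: -4843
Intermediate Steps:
K = 30 (K = -15*(-2) = 30)
m = 230 (m = (30*23)/3 = (⅓)*690 = 230)
J - m = -4613 - 1*230 = -4613 - 230 = -4843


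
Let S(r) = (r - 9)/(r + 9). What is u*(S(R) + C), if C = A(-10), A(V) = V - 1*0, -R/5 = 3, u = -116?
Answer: 696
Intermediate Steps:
R = -15 (R = -5*3 = -15)
A(V) = V (A(V) = V + 0 = V)
S(r) = (-9 + r)/(9 + r)
C = -10
u*(S(R) + C) = -116*((-9 - 15)/(9 - 15) - 10) = -116*(-24/(-6) - 10) = -116*(-⅙*(-24) - 10) = -116*(4 - 10) = -116*(-6) = 696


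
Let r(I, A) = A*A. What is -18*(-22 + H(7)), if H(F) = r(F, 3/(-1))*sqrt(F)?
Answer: 396 - 162*sqrt(7) ≈ -32.612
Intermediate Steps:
r(I, A) = A**2
H(F) = 9*sqrt(F) (H(F) = (3/(-1))**2*sqrt(F) = (3*(-1))**2*sqrt(F) = (-3)**2*sqrt(F) = 9*sqrt(F))
-18*(-22 + H(7)) = -18*(-22 + 9*sqrt(7)) = 396 - 162*sqrt(7)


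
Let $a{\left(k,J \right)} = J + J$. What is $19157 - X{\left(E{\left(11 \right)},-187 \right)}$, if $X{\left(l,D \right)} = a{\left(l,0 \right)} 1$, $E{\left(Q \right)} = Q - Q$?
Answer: $19157$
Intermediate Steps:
$E{\left(Q \right)} = 0$
$a{\left(k,J \right)} = 2 J$
$X{\left(l,D \right)} = 0$ ($X{\left(l,D \right)} = 2 \cdot 0 \cdot 1 = 0 \cdot 1 = 0$)
$19157 - X{\left(E{\left(11 \right)},-187 \right)} = 19157 - 0 = 19157 + 0 = 19157$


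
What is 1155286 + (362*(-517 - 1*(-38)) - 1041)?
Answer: 980847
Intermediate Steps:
1155286 + (362*(-517 - 1*(-38)) - 1041) = 1155286 + (362*(-517 + 38) - 1041) = 1155286 + (362*(-479) - 1041) = 1155286 + (-173398 - 1041) = 1155286 - 174439 = 980847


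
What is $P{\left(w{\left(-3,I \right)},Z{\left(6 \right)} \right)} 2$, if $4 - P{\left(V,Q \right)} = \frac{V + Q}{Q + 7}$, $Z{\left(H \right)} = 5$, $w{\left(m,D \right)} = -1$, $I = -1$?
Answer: $\frac{22}{3} \approx 7.3333$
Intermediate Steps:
$P{\left(V,Q \right)} = 4 - \frac{Q + V}{7 + Q}$ ($P{\left(V,Q \right)} = 4 - \frac{V + Q}{Q + 7} = 4 - \frac{Q + V}{7 + Q}$)
$P{\left(w{\left(-3,I \right)},Z{\left(6 \right)} \right)} 2 = \frac{28 - -1 + 3 \cdot 5}{7 + 5} \cdot 2 = \frac{28 + 1 + 15}{12} \cdot 2 = \frac{1}{12} \cdot 44 \cdot 2 = \frac{11}{3} \cdot 2 = \frac{22}{3}$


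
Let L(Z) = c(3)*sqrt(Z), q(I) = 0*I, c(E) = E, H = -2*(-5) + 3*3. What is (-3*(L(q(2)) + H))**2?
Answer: 3249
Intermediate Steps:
H = 19 (H = 10 + 9 = 19)
q(I) = 0
L(Z) = 3*sqrt(Z)
(-3*(L(q(2)) + H))**2 = (-3*(3*sqrt(0) + 19))**2 = (-3*(3*0 + 19))**2 = (-3*(0 + 19))**2 = (-3*19)**2 = (-57)**2 = 3249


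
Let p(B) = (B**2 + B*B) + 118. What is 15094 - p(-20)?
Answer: 14176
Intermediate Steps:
p(B) = 118 + 2*B**2 (p(B) = (B**2 + B**2) + 118 = 2*B**2 + 118 = 118 + 2*B**2)
15094 - p(-20) = 15094 - (118 + 2*(-20)**2) = 15094 - (118 + 2*400) = 15094 - (118 + 800) = 15094 - 1*918 = 15094 - 918 = 14176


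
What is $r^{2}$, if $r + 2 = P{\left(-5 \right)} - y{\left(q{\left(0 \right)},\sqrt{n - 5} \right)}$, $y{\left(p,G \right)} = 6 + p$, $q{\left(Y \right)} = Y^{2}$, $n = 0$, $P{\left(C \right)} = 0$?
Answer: $64$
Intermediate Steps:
$r = -8$ ($r = -2 + \left(0 - \left(6 + 0^{2}\right)\right) = -2 + \left(0 - \left(6 + 0\right)\right) = -2 + \left(0 - 6\right) = -2 - 6 = -8$)
$r^{2} = \left(-8\right)^{2} = 64$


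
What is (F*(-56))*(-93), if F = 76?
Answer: 395808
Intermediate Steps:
(F*(-56))*(-93) = (76*(-56))*(-93) = -4256*(-93) = 395808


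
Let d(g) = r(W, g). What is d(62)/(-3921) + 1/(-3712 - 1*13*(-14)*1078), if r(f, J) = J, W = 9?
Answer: -235935001/14920738140 ≈ -0.015813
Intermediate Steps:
d(g) = g
d(62)/(-3921) + 1/(-3712 - 1*13*(-14)*1078) = 62/(-3921) + 1/(-3712 - 1*13*(-14)*1078) = 62*(-1/3921) + (1/1078)/(-3712 - 13*(-14)) = -62/3921 + (1/1078)/(-3712 + 182) = -62/3921 + (1/1078)/(-3530) = -62/3921 - 1/3530*1/1078 = -62/3921 - 1/3805340 = -235935001/14920738140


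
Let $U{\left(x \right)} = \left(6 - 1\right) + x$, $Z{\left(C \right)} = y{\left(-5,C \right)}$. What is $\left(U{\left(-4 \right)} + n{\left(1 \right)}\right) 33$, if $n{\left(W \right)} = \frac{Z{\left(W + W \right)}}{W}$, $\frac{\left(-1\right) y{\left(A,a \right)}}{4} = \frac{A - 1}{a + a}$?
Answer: $231$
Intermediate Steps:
$y{\left(A,a \right)} = - \frac{2 \left(-1 + A\right)}{a}$ ($y{\left(A,a \right)} = - 4 \frac{A - 1}{a + a} = - 4 \frac{-1 + A}{2 a} = - \frac{2 \left(-1 + A\right)}{a}$)
$Z{\left(C \right)} = \frac{12}{C}$ ($Z{\left(C \right)} = \frac{2 \left(1 - -5\right)}{C} = \frac{2 \left(1 + 5\right)}{C} = 2 \frac{1}{C} 6 = \frac{12}{C}$)
$n{\left(W \right)} = \frac{6}{W^{2}}$ ($n{\left(W \right)} = \frac{12 \frac{1}{W + W}}{W} = \frac{12 \frac{1}{2 W}}{W} = \frac{6 \frac{1}{W}}{W} = \frac{6}{W^{2}}$)
$U{\left(x \right)} = 5 + x$
$\left(U{\left(-4 \right)} + n{\left(1 \right)}\right) 33 = \left(\left(5 - 4\right) + 6 \cdot 1^{-2}\right) 33 = \left(1 + 6 \cdot 1\right) 33 = \left(1 + 6\right) 33 = 7 \cdot 33 = 231$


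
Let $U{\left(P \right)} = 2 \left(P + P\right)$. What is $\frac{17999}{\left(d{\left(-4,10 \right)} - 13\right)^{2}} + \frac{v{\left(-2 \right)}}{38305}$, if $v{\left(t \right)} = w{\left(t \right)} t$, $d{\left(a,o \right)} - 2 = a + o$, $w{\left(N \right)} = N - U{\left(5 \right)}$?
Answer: $\frac{137890559}{191525} \approx 719.96$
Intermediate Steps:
$U{\left(P \right)} = 4 P$ ($U{\left(P \right)} = 2 \cdot 2 P = 4 P$)
$w{\left(N \right)} = -20 + N$ ($w{\left(N \right)} = N - 4 \cdot 5 = N - 20 = -20 + N$)
$d{\left(a,o \right)} = 2 + a + o$ ($d{\left(a,o \right)} = 2 + \left(a + o\right) = 2 + a + o$)
$v{\left(t \right)} = t \left(-20 + t\right)$ ($v{\left(t \right)} = \left(-20 + t\right) t = t \left(-20 + t\right)$)
$\frac{17999}{\left(d{\left(-4,10 \right)} - 13\right)^{2}} + \frac{v{\left(-2 \right)}}{38305} = \frac{17999}{\left(\left(2 - 4 + 10\right) - 13\right)^{2}} + \frac{\left(-2\right) \left(-20 - 2\right)}{38305} = \frac{17999}{\left(8 - 13\right)^{2}} + \left(-2\right) \left(-22\right) \frac{1}{38305} = \frac{17999}{\left(-5\right)^{2}} + 44 \cdot \frac{1}{38305} = \frac{17999}{25} + \frac{44}{38305} = \frac{137890559}{191525}$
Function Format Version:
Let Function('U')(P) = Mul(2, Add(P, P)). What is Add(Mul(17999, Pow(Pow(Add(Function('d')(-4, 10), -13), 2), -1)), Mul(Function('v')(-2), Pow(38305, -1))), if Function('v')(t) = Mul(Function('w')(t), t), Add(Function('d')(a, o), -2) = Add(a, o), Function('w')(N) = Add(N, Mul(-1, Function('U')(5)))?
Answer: Rational(137890559, 191525) ≈ 719.96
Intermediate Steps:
Function('U')(P) = Mul(4, P) (Function('U')(P) = Mul(2, Mul(2, P)) = Mul(4, P))
Function('w')(N) = Add(-20, N) (Function('w')(N) = Add(N, Mul(-1, Mul(4, 5))) = Add(N, Mul(-1, 20)) = Add(N, -20) = Add(-20, N))
Function('d')(a, o) = Add(2, a, o) (Function('d')(a, o) = Add(2, Add(a, o)) = Add(2, a, o))
Function('v')(t) = Mul(t, Add(-20, t)) (Function('v')(t) = Mul(Add(-20, t), t) = Mul(t, Add(-20, t)))
Add(Mul(17999, Pow(Pow(Add(Function('d')(-4, 10), -13), 2), -1)), Mul(Function('v')(-2), Pow(38305, -1))) = Add(Mul(17999, Pow(Pow(Add(Add(2, -4, 10), -13), 2), -1)), Mul(Mul(-2, Add(-20, -2)), Pow(38305, -1))) = Add(Mul(17999, Pow(Pow(Add(8, -13), 2), -1)), Mul(Mul(-2, -22), Rational(1, 38305))) = Add(Mul(17999, Pow(Pow(-5, 2), -1)), Mul(44, Rational(1, 38305))) = Add(Mul(17999, Pow(25, -1)), Rational(44, 38305)) = Add(Mul(17999, Rational(1, 25)), Rational(44, 38305)) = Add(Rational(17999, 25), Rational(44, 38305)) = Rational(137890559, 191525)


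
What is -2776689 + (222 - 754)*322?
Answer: -2947993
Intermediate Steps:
-2776689 + (222 - 754)*322 = -2776689 - 532*322 = -2776689 - 171304 = -2947993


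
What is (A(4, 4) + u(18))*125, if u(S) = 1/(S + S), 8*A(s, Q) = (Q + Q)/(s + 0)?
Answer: 625/18 ≈ 34.722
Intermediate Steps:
A(s, Q) = Q/(4*s) (A(s, Q) = ((Q + Q)/(s + 0))/8 = ((2*Q)/s)/8 = (2*Q/s)/8 = Q/(4*s))
u(S) = 1/(2*S)
(A(4, 4) + u(18))*125 = ((¼)*4/4 + (½)/18)*125 = ((¼)*4*(¼) + (½)*(1/18))*125 = (¼ + 1/36)*125 = (5/18)*125 = 625/18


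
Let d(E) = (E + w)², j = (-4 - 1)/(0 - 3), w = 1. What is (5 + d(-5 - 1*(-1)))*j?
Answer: 70/3 ≈ 23.333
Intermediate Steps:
j = 5/3 (j = -5/(-3) = -5*(-⅓) = 5/3 ≈ 1.6667)
d(E) = (1 + E)² (d(E) = (E + 1)² = (1 + E)²)
(5 + d(-5 - 1*(-1)))*j = (5 + (1 + (-5 - 1*(-1)))²)*(5/3) = (5 + (1 + (-5 + 1))²)*(5/3) = (5 + (1 - 4)²)*(5/3) = (5 + (-3)²)*(5/3) = (5 + 9)*(5/3) = 14*(5/3) = 70/3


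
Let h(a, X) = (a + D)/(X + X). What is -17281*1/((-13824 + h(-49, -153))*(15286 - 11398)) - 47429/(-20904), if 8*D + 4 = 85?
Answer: 14447382268237/6366680462376 ≈ 2.2692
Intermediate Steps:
D = 81/8 (D = -½ + (⅛)*85 = -½ + 85/8 = 81/8 ≈ 10.125)
h(a, X) = (81/8 + a)/(2*X) (h(a, X) = (a + 81/8)/(X + X) = (81/8 + a)/((2*X)) = (81/8 + a)*(1/(2*X)) = (81/8 + a)/(2*X))
-17281*1/((-13824 + h(-49, -153))*(15286 - 11398)) - 47429/(-20904) = -17281*1/((-13824 + (1/16)*(81 + 8*(-49))/(-153))*(15286 - 11398)) - 47429/(-20904) = -17281*1/(3888*(-13824 + (1/16)*(-1/153)*(81 - 392))) - 47429*(-1/20904) = -17281*1/(3888*(-13824 + (1/16)*(-1/153)*(-311))) + 47429/20904 = -17281*1/(3888*(-13824 + 311/2448)) + 47429/20904 = -17281/(3888*(-33840841/2448)) + 47429/20904 = -17281/(-913702707/17) + 47429/20904 = -17281*(-17/913702707) + 47429/20904 = 293777/913702707 + 47429/20904 = 14447382268237/6366680462376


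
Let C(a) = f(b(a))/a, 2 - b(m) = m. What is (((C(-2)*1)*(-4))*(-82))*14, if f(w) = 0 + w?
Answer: -9184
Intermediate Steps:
b(m) = 2 - m
f(w) = w
C(a) = (2 - a)/a
(((C(-2)*1)*(-4))*(-82))*14 = (((((2 - 1*(-2))/(-2))*1)*(-4))*(-82))*14 = (((-(2 + 2)/2*1)*(-4))*(-82))*14 = (((-1/2*4*1)*(-4))*(-82))*14 = ((-2*1*(-4))*(-82))*14 = (-2*(-4)*(-82))*14 = (8*(-82))*14 = -656*14 = -9184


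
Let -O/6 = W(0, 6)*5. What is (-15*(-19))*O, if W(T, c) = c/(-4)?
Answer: 12825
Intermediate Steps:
W(T, c) = -c/4 (W(T, c) = c*(-¼) = -c/4)
O = 45 (O = -6*(-¼*6)*5 = -(-9)*5 = -6*(-15/2) = 45)
(-15*(-19))*O = -15*(-19)*45 = 285*45 = 12825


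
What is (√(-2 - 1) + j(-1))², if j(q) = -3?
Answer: (3 - I*√3)² ≈ 6.0 - 10.392*I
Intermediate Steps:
(√(-2 - 1) + j(-1))² = (√(-2 - 1) - 3)² = (√(-3) - 3)² = (I*√3 - 3)² = (-3 + I*√3)²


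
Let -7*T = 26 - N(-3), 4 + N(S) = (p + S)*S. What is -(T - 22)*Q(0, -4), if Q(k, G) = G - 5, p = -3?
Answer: -1494/7 ≈ -213.43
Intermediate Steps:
N(S) = -4 + S*(-3 + S) (N(S) = -4 + (-3 + S)*S = -4 + S*(-3 + S))
Q(k, G) = -5 + G
T = -12/7 (T = -(26 - (-4 + (-3)² - 3*(-3)))/7 = -(26 - (-4 + 9 + 9))/7 = -(26 - 1*14)/7 = -(26 - 14)/7 = -⅐*12 = -12/7 ≈ -1.7143)
-(T - 22)*Q(0, -4) = -(-12/7 - 22)*(-5 - 4) = -(-166)*(-9)/7 = -1*1494/7 = -1494/7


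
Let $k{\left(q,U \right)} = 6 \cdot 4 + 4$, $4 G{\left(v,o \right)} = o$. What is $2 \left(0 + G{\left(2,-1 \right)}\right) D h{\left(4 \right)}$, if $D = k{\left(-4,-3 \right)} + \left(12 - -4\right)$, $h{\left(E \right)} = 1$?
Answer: $-22$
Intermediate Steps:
$G{\left(v,o \right)} = \frac{o}{4}$
$k{\left(q,U \right)} = 28$ ($k{\left(q,U \right)} = 24 + 4 = 28$)
$D = 44$ ($D = 28 + \left(12 - -4\right) = 28 + \left(12 + 4\right) = 28 + 16 = 44$)
$2 \left(0 + G{\left(2,-1 \right)}\right) D h{\left(4 \right)} = 2 \left(0 + \frac{1}{4} \left(-1\right)\right) 44 \cdot 1 = 2 \left(0 - \frac{1}{4}\right) 44 \cdot 1 = 2 \left(- \frac{1}{4}\right) 44 \cdot 1 = \left(- \frac{1}{2}\right) 44 \cdot 1 = \left(-22\right) 1 = -22$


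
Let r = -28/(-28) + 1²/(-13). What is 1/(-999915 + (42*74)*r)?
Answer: -13/12961599 ≈ -1.0030e-6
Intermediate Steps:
r = 12/13 (r = -28*(-1/28) + 1*(-1/13) = 1 - 1/13 = 12/13 ≈ 0.92308)
1/(-999915 + (42*74)*r) = 1/(-999915 + (42*74)*(12/13)) = 1/(-999915 + 3108*(12/13)) = 1/(-999915 + 37296/13) = 1/(-12961599/13) = -13/12961599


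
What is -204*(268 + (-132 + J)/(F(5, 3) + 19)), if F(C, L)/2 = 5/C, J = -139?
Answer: -364276/7 ≈ -52039.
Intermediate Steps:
F(C, L) = 10/C (F(C, L) = 2*(5/C) = 10/C)
-204*(268 + (-132 + J)/(F(5, 3) + 19)) = -204*(268 + (-132 - 139)/(10/5 + 19)) = -204*(268 - 271/(10*(⅕) + 19)) = -204*(268 - 271/(2 + 19)) = -204*(268 - 271/21) = -204*5357/21 = -364276/7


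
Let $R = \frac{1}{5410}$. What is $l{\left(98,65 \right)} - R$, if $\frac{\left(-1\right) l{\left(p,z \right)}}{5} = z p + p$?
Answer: $- \frac{174959401}{5410} \approx -32340.0$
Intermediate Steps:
$l{\left(p,z \right)} = - 5 p - 5 p z$ ($l{\left(p,z \right)} = - 5 \left(z p + p\right) = - 5 \left(p z + p\right) = - 5 \left(p + p z\right) = - 5 p - 5 p z$)
$R = \frac{1}{5410} \approx 0.00018484$
$l{\left(98,65 \right)} - R = \left(-5\right) 98 \left(1 + 65\right) - \frac{1}{5410} = \left(-5\right) 98 \cdot 66 - \frac{1}{5410} = -32340 - \frac{1}{5410} = - \frac{174959401}{5410}$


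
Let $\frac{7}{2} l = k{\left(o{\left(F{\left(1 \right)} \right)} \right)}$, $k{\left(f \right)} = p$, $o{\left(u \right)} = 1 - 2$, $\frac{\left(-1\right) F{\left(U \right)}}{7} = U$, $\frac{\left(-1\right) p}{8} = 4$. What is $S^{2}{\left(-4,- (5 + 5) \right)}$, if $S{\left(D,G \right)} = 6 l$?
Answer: $\frac{147456}{49} \approx 3009.3$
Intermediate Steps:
$p = -32$ ($p = \left(-8\right) 4 = -32$)
$F{\left(U \right)} = - 7 U$
$o{\left(u \right)} = -1$
$k{\left(f \right)} = -32$
$l = - \frac{64}{7}$ ($l = \frac{2}{7} \left(-32\right) = - \frac{64}{7} \approx -9.1429$)
$S{\left(D,G \right)} = - \frac{384}{7}$ ($S{\left(D,G \right)} = 6 \left(- \frac{64}{7}\right) = - \frac{384}{7}$)
$S^{2}{\left(-4,- (5 + 5) \right)} = \left(- \frac{384}{7}\right)^{2} = \frac{147456}{49}$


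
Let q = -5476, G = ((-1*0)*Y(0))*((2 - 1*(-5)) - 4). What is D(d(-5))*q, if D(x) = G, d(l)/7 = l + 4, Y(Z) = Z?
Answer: 0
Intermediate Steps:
d(l) = 28 + 7*l (d(l) = 7*(l + 4) = 7*(4 + l) = 28 + 7*l)
G = 0 (G = (-1*0*0)*((2 - 1*(-5)) - 4) = (0*0)*((2 + 5) - 4) = 0*(7 - 4) = 0*3 = 0)
D(x) = 0
D(d(-5))*q = 0*(-5476) = 0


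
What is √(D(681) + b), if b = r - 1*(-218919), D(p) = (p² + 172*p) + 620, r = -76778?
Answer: 9*√8934 ≈ 850.68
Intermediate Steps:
D(p) = 620 + p² + 172*p
b = 142141 (b = -76778 - 1*(-218919) = -76778 + 218919 = 142141)
√(D(681) + b) = √((620 + 681² + 172*681) + 142141) = √((620 + 463761 + 117132) + 142141) = √(581513 + 142141) = √723654 = 9*√8934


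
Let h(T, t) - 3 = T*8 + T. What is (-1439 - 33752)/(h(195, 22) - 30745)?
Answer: 35191/28987 ≈ 1.2140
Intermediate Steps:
h(T, t) = 3 + 9*T (h(T, t) = 3 + (T*8 + T) = 3 + (8*T + T) = 3 + 9*T)
(-1439 - 33752)/(h(195, 22) - 30745) = (-1439 - 33752)/((3 + 9*195) - 30745) = -35191/((3 + 1755) - 30745) = -35191/(1758 - 30745) = -35191/(-28987) = -35191*(-1/28987) = 35191/28987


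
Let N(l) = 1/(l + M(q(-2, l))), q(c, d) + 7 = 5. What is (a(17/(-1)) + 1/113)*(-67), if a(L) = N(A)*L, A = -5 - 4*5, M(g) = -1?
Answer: -130449/2938 ≈ -44.401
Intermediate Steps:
q(c, d) = -2 (q(c, d) = -7 + 5 = -2)
A = -25 (A = -5 - 20 = -25)
N(l) = 1/(-1 + l) (N(l) = 1/(l - 1) = 1/(-1 + l))
a(L) = -L/26 (a(L) = L/(-1 - 25) = L/(-26) = -L/26)
(a(17/(-1)) + 1/113)*(-67) = (-17/(26*(-1)) + 1/113)*(-67) = (-17*(-1)/26 + 1/113)*(-67) = (-1/26*(-17) + 1/113)*(-67) = (17/26 + 1/113)*(-67) = (1947/2938)*(-67) = -130449/2938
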